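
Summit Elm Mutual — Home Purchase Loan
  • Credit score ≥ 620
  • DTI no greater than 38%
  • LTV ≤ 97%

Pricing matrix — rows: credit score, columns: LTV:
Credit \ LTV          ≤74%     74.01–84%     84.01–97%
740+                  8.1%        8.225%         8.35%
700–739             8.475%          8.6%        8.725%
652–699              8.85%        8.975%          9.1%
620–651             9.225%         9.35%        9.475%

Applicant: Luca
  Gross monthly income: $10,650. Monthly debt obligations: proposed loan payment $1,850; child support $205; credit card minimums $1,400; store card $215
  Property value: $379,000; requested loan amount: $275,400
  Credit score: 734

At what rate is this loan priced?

8.475%

Credit score 734 ≥ 620; Total monthly debts = (1,850 + 205 + 1,400 + 215) = 3,670. Debt-to-income = 3,670/10,650 = 34.5% — meets 38% limit
Loan-to-value = 275,400/379,000 = 72.7% — pass (97% max)
Score 734 is in the 700–739 band; LTV 72.7% is in the ≤74% band → 8.475%.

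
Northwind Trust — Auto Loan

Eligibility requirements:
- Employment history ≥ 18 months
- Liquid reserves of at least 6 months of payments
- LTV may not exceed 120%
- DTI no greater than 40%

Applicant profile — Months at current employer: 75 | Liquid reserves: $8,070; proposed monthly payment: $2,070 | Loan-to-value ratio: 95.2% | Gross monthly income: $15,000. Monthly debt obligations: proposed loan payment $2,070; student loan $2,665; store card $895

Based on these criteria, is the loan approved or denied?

Employment 75 ≥ 18 months
Reserves = 8,070/2,070 = 3.9 months < 6
LTV 95.2% — within 120%
Total monthly debts = (2,070 + 2,665 + 895) = 5,630. DTI = 5,630/15,000 = 37.5% ≤ 40%
Fails on reserves.

Denied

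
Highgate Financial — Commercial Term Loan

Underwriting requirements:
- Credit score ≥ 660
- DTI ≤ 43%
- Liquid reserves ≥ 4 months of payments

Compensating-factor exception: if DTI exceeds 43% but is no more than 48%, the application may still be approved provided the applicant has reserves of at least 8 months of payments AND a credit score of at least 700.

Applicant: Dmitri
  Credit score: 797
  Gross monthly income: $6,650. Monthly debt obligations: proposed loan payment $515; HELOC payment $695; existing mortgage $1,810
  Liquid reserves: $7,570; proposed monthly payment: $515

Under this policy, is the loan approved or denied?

Credit score 797 ≥ 660 (meets base)
Total debts = (515 + 695 + 1,810) = 3,020. DTI: 3,020 ÷ 6,650 = 45.4%, over the 43% base limit.
Liquid reserves cover 7,570/515 = 14.7 months — ≥ 4 required
45.4% falls in the override range (43%–48%), so the compensating-factor test applies.
Reserves 14.7 ≥ 8 months; credit score 797 ≥ 700.
Both compensating conditions met → exception applies.

Approved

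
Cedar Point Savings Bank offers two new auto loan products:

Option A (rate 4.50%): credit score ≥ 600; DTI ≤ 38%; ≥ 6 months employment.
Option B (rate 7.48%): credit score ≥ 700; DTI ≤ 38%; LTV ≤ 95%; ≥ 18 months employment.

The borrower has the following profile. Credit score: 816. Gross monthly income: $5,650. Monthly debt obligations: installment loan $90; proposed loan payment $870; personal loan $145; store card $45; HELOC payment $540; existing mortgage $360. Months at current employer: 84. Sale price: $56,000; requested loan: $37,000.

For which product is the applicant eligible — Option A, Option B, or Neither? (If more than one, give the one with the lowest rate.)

Option A

Total debts = (90 + 870 + 145 + 45 + 540 + 360) = 2,050; DTI = 2,050/5,650 = 36.3%.
LTV = 37,000/56,000 = 66.1%.
Option A: score 816 ≥ 600; DTI 36.3% ≤ 38%; employment 84 ≥ 6 mo → qualifies.
Option B: score 816 ≥ 700; DTI 36.3% ≤ 38%; LTV 66.1% ≤ 95%; employment 84 ≥ 18 mo → qualifies.
Qualifying: Option A, Option B. Lowest rate is 4.50% → Option A.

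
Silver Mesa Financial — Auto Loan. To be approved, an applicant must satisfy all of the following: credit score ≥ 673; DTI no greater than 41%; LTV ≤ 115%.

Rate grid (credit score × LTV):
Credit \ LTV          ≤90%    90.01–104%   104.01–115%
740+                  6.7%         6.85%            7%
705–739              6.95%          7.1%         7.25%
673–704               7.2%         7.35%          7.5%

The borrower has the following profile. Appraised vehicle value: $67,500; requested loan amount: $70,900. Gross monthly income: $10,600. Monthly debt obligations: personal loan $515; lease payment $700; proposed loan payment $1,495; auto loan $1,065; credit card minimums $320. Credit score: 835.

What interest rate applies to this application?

7%

Credit score 835 ≥ 673; Total monthly debts = (515 + 700 + 1,495 + 1,065 + 320) = 4,095. DTI = 4,095/10,600 = 38.6% ≤ 41%
LTV = 70,900/67,500 = 105% ≤ 115%
Row: 835 falls in 740+. Column: 105% falls in 104.01–115%. Rate = 7%.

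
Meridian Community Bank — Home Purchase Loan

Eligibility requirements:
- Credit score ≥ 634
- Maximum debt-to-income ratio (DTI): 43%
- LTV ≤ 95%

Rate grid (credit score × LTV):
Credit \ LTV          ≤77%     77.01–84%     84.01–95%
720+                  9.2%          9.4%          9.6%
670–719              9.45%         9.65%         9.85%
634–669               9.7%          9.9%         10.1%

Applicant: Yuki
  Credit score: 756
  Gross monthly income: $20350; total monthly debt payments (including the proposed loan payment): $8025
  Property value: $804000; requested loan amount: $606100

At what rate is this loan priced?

Credit score 756 ≥ 634; DTI: 8,025 ÷ 20,350 = 39.4%, within the 43% cap
LTV = 606,100/804,000 = 75.4% ≤ 95%
Credit 756 → row 720+; LTV 75.4% → column ≤77%. Grid cell → 9.2%.

9.2%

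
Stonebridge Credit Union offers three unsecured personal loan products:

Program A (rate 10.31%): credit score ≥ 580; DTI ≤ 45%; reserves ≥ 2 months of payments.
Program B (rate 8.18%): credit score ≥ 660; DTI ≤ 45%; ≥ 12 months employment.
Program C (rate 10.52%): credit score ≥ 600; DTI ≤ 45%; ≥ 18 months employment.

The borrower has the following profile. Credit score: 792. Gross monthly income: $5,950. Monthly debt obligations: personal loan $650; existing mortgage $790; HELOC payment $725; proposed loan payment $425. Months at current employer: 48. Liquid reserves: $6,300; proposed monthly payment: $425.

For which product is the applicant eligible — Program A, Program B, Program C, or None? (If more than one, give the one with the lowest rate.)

Total debts = (650 + 790 + 725 + 425) = 2,590; DTI = 2,590/5,950 = 43.5%.
Reserves = 6,300/425 = 14.8 months.
Program A: score 792 ≥ 580; DTI 43.5% ≤ 45%; reserves 14.8 ≥ 2 mo → qualifies.
Program B: score 792 ≥ 660; DTI 43.5% ≤ 45%; employment 48 ≥ 12 mo → qualifies.
Program C: score 792 ≥ 600; DTI 43.5% ≤ 45%; employment 48 ≥ 18 mo → qualifies.
Qualifying: Program A, Program B, Program C. Lowest rate is 8.18% → Program B.

Program B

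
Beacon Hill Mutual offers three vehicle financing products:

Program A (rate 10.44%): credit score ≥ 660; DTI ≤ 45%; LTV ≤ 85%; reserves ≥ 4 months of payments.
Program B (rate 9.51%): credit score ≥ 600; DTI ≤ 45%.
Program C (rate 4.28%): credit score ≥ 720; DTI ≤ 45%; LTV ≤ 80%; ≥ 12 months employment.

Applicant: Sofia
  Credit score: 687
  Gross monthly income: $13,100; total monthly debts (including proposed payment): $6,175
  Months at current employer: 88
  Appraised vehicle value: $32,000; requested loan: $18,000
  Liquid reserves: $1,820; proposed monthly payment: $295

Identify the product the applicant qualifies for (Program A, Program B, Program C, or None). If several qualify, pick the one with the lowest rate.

None

DTI = 6,175/13,100 = 47.1%.
LTV = 18,000/32,000 = 56.2%.
Reserves = 1,820/295 = 6.2 months.
Program A: score 687 ≥ 660; DTI 47.1% > 45%; LTV 56.2% ≤ 85%; reserves 6.2 ≥ 4 mo → does not qualify.
Program B: score 687 ≥ 600; DTI 47.1% > 45% → does not qualify.
Program C: score 687 < 720; DTI 47.1% > 45%; LTV 56.2% ≤ 80%; employment 88 ≥ 12 mo → does not qualify.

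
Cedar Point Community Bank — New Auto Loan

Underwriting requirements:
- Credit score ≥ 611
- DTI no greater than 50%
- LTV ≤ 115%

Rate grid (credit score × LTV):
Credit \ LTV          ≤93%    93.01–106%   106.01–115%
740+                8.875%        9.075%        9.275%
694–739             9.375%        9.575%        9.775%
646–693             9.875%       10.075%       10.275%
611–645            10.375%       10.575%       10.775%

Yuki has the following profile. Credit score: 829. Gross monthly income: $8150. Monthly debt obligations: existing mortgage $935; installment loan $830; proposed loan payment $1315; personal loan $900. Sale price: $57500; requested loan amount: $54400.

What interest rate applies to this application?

Credit score 829 ≥ 611; Total monthly debts = (935 + 830 + 1,315 + 900) = 3,980. Debt-to-income = 3,980/8,150 = 48.8% — meets 50% limit
Loan-to-value = 54,400/57,500 = 94.6% — pass (115% max)
Credit 829 → row 740+; LTV 94.6% → column 93.01–106%. Grid cell → 9.075%.

9.075%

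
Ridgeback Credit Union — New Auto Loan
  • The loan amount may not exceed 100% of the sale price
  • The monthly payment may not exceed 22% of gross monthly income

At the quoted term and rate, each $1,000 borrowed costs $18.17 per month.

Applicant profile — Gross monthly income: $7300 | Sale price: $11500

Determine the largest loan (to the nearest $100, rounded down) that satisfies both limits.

$11,500

Payment cap: 22% × $7,300 = $1,606/month.
At $18.17 per $1,000, that supports 1,606/18.17 × 1,000 ≈ $88,387 → $88,300.
LTV cap: 100% × $11,500 = $11,500 → $11,500.
Binding constraint: loan-to-value.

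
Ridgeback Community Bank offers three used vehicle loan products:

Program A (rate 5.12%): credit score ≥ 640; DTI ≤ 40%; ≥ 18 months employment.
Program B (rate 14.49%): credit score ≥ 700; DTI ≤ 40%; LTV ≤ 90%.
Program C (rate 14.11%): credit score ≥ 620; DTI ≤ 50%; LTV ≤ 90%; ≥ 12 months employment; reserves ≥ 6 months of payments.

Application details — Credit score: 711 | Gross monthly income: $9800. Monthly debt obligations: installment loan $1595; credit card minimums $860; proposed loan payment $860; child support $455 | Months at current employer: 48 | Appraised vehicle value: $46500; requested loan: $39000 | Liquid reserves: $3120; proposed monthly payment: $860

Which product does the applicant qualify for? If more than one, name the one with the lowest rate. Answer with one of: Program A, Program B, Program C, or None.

Total debts = (1,595 + 860 + 860 + 455) = 3,770; DTI = 3,770/9,800 = 38.5%.
LTV = 39,000/46,500 = 83.9%.
Reserves = 3,120/860 = 3.6 months.
Program A: score 711 ≥ 640; DTI 38.5% ≤ 40%; employment 48 ≥ 18 mo → qualifies.
Program B: score 711 ≥ 700; DTI 38.5% ≤ 40%; LTV 83.9% ≤ 90% → qualifies.
Program C: score 711 ≥ 620; DTI 38.5% ≤ 50%; LTV 83.9% ≤ 90%; employment 48 ≥ 12 mo; reserves 3.6 < 6 mo → does not qualify.
Qualifying: Program A, Program B. Lowest rate is 5.12% → Program A.

Program A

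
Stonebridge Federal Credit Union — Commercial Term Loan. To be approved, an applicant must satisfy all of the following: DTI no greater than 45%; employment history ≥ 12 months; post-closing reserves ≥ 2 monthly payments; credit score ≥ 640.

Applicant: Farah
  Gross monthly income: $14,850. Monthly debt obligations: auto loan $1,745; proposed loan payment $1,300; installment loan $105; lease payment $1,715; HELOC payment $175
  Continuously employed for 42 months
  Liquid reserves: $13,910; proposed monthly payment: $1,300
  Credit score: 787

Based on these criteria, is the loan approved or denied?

Approved

Total monthly debts = (1,745 + 1,300 + 105 + 1,715 + 175) = 5,040. Debt-to-income = 5,040/14,850 = 33.9% — meets 45% limit
Employment 42 ≥ 12 months
Liquid reserves cover 13,910/1,300 = 10.7 months — ≥ 2 required
Credit score 787 ≥ 640 (meets)
All criteria satisfied.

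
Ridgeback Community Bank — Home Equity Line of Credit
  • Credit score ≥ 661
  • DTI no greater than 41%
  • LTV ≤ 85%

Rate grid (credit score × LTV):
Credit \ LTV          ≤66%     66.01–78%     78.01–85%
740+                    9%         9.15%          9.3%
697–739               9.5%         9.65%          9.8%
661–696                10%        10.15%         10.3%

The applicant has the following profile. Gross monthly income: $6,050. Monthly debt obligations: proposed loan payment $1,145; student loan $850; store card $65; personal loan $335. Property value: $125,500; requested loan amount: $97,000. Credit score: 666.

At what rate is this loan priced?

Credit score 666 ≥ 661; Total monthly debts = (1,145 + 850 + 65 + 335) = 2,395. DTI = 2,395/6,050 = 39.6% ≤ 41%
LTV = 97,000/125,500 = 77.3% ≤ 85%
Row: 666 falls in 661–696. Column: 77.3% falls in 66.01–78%. Rate = 10.15%.

10.15%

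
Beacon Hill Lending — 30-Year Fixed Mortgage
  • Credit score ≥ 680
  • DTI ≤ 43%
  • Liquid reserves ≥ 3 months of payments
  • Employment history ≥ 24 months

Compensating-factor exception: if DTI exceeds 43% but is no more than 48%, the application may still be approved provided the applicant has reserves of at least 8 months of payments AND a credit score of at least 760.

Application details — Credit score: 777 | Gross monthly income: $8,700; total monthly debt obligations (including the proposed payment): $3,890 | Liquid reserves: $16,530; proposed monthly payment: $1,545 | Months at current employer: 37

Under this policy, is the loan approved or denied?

Credit score 777 ≥ 680 (meets base)
DTI: 3,890 ÷ 8,700 = 44.7%, over the 43% base limit.
Reserves = 16,530/1,545 = 10.7 months ≥ 3
Employment 37 ≥ 24 months
DTI 44.7% is within the 43%–48% exception band; checking compensating factors.
Reserves 10.7 ≥ 8 months; credit score 777 ≥ 760.
Both override conditions satisfied; DTI exception granted.

Approved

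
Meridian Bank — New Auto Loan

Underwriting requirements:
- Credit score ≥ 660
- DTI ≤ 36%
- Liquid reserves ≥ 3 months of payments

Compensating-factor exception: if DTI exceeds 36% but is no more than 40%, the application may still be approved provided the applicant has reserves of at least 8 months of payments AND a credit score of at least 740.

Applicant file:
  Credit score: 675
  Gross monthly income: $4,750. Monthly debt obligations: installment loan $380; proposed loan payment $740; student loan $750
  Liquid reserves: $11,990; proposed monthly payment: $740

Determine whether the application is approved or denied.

Credit score 675 ≥ 660 (meets base)
Total debts = (380 + 740 + 750) = 1,870. DTI: 1,870 ÷ 4,750 = 39.4%, over the 36% base limit.
Reserves = 11,990/740 = 16.2 months ≥ 3
DTI 39.4% is within the 36%–40% exception band; checking compensating factors.
Reserves 16.2 ≥ 8 months; credit score 675 < 740.
Compensating-factor requirement not fully met.

Denied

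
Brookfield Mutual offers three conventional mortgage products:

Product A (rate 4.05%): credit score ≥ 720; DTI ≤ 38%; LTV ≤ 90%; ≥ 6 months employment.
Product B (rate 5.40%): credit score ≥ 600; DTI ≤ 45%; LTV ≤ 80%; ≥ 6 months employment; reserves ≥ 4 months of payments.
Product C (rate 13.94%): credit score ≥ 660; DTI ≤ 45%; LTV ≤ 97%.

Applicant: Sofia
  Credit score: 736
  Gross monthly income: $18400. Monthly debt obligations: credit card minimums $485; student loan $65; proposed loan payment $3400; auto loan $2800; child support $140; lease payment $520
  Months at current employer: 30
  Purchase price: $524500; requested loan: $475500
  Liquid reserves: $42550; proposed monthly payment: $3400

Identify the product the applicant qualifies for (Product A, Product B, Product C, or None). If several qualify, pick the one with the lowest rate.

Total debts = (485 + 65 + 3,400 + 2,800 + 140 + 520) = 7,410; DTI = 7,410/18,400 = 40.3%.
LTV = 475,500/524,500 = 90.7%.
Reserves = 42,550/3,400 = 12.5 months.
Product A: score 736 ≥ 720; DTI 40.3% > 38%; LTV 90.7% > 90%; employment 30 ≥ 6 mo → does not qualify.
Product B: score 736 ≥ 600; DTI 40.3% ≤ 45%; LTV 90.7% > 80%; employment 30 ≥ 6 mo; reserves 12.5 ≥ 4 mo → does not qualify.
Product C: score 736 ≥ 660; DTI 40.3% ≤ 45%; LTV 90.7% ≤ 97% → qualifies.

Product C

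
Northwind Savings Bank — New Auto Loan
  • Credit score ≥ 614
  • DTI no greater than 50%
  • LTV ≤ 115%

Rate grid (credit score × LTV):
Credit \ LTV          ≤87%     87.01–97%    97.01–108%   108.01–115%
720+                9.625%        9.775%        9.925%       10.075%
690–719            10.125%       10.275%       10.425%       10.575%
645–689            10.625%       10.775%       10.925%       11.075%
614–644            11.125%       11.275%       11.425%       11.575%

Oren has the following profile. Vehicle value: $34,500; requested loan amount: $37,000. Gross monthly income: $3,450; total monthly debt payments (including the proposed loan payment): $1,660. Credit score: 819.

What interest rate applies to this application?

Credit score 819 ≥ 614; Debt-to-income = 1,660/3,450 = 48.1% — meets 50% limit
LTV = 37,000/34,500 = 107.2% ≤ 115%
Row: 819 falls in 720+. Column: 107.2% falls in 97.01–108%. Rate = 9.925%.

9.925%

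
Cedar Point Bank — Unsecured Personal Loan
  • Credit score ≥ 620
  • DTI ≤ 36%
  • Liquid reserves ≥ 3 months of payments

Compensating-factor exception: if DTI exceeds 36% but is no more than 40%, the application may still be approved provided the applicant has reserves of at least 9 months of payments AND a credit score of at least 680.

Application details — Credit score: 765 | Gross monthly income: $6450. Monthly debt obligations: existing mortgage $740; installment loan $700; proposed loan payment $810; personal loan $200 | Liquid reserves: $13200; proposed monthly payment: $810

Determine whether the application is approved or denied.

Approved

Credit score 765 ≥ 620 (meets base)
Total debts = (740 + 700 + 810 + 200) = 2,450. DTI: 2,450 ÷ 6,450 = 38%, over the 36% base limit.
Reserves = 13,200/810 = 16.3 months ≥ 3
DTI 38% is within the 36%–40% exception band; checking compensating factors.
Override check — reserves: 16.3 mo (ok); score: 765 (ok).
Both compensating conditions met → exception applies.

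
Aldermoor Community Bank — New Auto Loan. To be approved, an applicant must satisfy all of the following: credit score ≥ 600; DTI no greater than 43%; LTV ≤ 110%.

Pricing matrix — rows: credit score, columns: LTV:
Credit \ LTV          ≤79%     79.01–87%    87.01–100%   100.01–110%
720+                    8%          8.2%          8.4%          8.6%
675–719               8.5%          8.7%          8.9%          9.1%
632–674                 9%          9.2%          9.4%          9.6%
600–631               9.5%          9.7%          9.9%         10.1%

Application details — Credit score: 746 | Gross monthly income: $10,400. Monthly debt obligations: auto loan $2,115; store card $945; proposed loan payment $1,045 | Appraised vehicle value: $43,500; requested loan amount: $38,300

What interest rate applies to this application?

Credit score 746 ≥ 600; Total monthly debts = (2,115 + 945 + 1,045) = 4,105. DTI: 4,105 ÷ 10,400 = 39.5%, within the 43% cap
LTV: 38,300 ÷ 43,500 = 88%, within 110% cap
Score 746 is in the 720+ band; LTV 88% is in the 87.01–100% band → 8.4%.

8.4%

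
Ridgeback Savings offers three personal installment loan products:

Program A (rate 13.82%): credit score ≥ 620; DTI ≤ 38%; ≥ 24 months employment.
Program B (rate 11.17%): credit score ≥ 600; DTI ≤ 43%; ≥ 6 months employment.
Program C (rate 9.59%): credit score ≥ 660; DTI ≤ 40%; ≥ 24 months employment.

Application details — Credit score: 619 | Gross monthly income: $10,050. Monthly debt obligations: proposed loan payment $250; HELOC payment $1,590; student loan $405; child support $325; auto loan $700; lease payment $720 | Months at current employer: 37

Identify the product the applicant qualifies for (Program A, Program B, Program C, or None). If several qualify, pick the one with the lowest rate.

Total debts = (250 + 1,590 + 405 + 325 + 700 + 720) = 3,990; DTI = 3,990/10,050 = 39.7%.
Program A: score 619 < 620; DTI 39.7% > 38%; employment 37 ≥ 24 mo → does not qualify.
Program B: score 619 ≥ 600; DTI 39.7% ≤ 43%; employment 37 ≥ 6 mo → qualifies.
Program C: score 619 < 660; DTI 39.7% ≤ 40%; employment 37 ≥ 24 mo → does not qualify.

Program B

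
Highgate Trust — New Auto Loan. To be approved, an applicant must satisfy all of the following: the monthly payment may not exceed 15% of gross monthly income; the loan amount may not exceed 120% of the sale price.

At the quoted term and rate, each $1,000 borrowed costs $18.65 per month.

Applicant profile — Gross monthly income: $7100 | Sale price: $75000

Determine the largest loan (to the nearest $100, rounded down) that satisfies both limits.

$57,100

Payment cap: 15% × $7,100 = $1,065/month.
At $18.65 per $1,000, that supports 1,065/18.65 × 1,000 ≈ $57,104 → $57,100.
LTV cap: 120% × $75,000 = $90,000 → $90,000.
Binding constraint: payment-to-income.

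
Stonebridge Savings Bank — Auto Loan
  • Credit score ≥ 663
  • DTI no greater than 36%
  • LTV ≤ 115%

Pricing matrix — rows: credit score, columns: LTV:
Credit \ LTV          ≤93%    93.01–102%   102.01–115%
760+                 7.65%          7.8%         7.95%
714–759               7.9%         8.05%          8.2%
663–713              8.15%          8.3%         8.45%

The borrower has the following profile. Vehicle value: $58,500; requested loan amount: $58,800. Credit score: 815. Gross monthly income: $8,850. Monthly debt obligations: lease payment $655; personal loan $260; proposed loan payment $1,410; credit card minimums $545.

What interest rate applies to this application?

7.8%

Credit score 815 ≥ 663; Total monthly debts = (655 + 260 + 1,410 + 545) = 2,870. Debt-to-income = 2,870/8,850 = 32.4% — meets 36% limit
Loan-to-value = 58,800/58,500 = 100.5% — pass (115% max)
Score 815 is in the 760+ band; LTV 100.5% is in the 93.01–102% band → 7.8%.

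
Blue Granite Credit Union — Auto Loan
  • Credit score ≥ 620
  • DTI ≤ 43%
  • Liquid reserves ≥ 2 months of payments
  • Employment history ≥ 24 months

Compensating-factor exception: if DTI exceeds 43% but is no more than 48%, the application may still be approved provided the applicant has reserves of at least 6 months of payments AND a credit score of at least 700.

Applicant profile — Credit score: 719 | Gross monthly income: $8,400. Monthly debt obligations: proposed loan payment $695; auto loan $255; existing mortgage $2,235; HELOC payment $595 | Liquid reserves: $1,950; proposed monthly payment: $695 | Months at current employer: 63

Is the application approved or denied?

Denied

Credit score 719 ≥ 620 (meets base)
Total debts = (695 + 255 + 2,235 + 595) = 3,780. DTI = 3,780/8,400 = 45% > 43% — standard DTI limit exceeded.
Reserves = 1,950/695 = 2.8 months ≥ 2
Employment 63 ≥ 24 months
DTI 45% is within the 43%–48% exception band; checking compensating factors.
Reserves 2.8 < 6 months; credit score 719 ≥ 700.
Compensating-factor requirement not fully met.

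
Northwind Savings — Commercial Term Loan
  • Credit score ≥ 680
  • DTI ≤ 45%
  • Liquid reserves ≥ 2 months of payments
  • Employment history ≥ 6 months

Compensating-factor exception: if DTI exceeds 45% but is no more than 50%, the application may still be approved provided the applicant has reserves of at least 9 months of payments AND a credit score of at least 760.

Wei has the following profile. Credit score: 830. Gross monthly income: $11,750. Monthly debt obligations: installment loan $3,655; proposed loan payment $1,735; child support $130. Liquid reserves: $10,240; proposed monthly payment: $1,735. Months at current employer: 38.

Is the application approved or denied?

Denied

Credit score 830 ≥ 680 (meets base)
Total debts = (3,655 + 1,735 + 130) = 5,520. DTI: 5,520 ÷ 11,750 = 47%, over the 45% base limit.
Liquid reserves cover 10,240/1,735 = 5.9 months — ≥ 2 required
Employment 38 ≥ 6 months
DTI 47% is within the 45%–50% exception band; checking compensating factors.
Reserves 5.9 < 9 months; credit score 830 ≥ 760.
Override conditions not both satisfied; exception does not apply.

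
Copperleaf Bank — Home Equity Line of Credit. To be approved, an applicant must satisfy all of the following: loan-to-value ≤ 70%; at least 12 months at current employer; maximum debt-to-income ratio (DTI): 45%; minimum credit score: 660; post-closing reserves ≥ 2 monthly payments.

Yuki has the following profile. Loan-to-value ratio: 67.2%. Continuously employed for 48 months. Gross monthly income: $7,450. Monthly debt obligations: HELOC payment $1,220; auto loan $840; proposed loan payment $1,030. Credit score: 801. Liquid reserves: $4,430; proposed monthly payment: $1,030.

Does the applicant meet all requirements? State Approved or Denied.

LTV 67.2% ≤ 70%
Employment 48 ≥ 12 months
Total monthly debts = (1,220 + 840 + 1,030) = 3,090. DTI: 3,090 ÷ 7,450 = 41.5%, within the 45% cap
Credit score 801 ≥ 660 (meets)
Reserves = 4,430/1,030 = 4.3 months ≥ 2
All criteria satisfied.

Approved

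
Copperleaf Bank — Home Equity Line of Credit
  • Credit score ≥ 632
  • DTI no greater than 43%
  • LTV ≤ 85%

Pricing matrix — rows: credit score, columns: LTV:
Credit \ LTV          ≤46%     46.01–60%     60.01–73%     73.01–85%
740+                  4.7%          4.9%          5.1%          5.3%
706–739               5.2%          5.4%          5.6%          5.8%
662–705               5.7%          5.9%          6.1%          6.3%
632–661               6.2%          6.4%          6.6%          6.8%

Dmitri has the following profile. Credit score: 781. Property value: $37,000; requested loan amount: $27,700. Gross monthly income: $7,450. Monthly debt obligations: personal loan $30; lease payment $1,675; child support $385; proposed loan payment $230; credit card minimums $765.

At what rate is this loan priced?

Credit score 781 ≥ 632; Total monthly debts = (30 + 1,675 + 385 + 230 + 765) = 3,085. Debt-to-income = 3,085/7,450 = 41.4% — meets 43% limit
Loan-to-value = 27,700/37,000 = 74.9% — pass (85% max)
Score 781 is in the 740+ band; LTV 74.9% is in the 73.01–85% band → 5.3%.

5.3%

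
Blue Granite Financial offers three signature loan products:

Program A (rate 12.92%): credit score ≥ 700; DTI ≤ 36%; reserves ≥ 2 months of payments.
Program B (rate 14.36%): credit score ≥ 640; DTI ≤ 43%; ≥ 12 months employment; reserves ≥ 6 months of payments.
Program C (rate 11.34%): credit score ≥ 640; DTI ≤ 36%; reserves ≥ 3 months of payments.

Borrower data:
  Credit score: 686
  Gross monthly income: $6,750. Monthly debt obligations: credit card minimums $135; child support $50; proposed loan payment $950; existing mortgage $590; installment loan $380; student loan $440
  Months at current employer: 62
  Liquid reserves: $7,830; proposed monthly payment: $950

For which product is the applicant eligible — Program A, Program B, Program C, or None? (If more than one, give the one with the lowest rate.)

Program B

Total debts = (135 + 50 + 950 + 590 + 380 + 440) = 2,545; DTI = 2,545/6,750 = 37.7%.
Reserves = 7,830/950 = 8.2 months.
Program A: score 686 < 700; DTI 37.7% > 36%; reserves 8.2 ≥ 2 mo → does not qualify.
Program B: score 686 ≥ 640; DTI 37.7% ≤ 43%; employment 62 ≥ 12 mo; reserves 8.2 ≥ 6 mo → qualifies.
Program C: score 686 ≥ 640; DTI 37.7% > 36%; reserves 8.2 ≥ 3 mo → does not qualify.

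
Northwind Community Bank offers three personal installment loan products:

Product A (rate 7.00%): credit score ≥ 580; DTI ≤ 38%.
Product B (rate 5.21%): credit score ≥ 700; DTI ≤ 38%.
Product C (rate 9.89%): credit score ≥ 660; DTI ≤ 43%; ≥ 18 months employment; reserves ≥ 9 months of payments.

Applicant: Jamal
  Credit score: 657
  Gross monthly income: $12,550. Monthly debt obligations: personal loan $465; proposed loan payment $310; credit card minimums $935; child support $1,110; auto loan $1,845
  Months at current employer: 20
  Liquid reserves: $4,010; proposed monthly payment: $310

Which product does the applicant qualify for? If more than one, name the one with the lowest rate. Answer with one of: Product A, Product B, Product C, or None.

Total debts = (465 + 310 + 935 + 1,110 + 1,845) = 4,665; DTI = 4,665/12,550 = 37.2%.
Reserves = 4,010/310 = 12.9 months.
Product A: score 657 ≥ 580; DTI 37.2% ≤ 38% → qualifies.
Product B: score 657 < 700; DTI 37.2% ≤ 38% → does not qualify.
Product C: score 657 < 660; DTI 37.2% ≤ 43%; employment 20 ≥ 18 mo; reserves 12.9 ≥ 9 mo → does not qualify.

Product A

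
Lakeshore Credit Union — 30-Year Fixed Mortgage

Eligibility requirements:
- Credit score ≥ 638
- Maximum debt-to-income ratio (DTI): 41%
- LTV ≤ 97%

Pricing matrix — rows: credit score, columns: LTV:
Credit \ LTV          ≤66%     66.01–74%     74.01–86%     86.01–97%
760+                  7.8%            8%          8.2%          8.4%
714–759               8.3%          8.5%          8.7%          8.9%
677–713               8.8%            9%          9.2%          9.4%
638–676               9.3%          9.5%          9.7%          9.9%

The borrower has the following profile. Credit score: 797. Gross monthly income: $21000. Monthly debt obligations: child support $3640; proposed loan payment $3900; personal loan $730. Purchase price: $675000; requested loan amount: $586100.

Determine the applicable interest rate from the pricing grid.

8.4%

Credit score 797 ≥ 638; Total monthly debts = (3,640 + 3,900 + 730) = 8,270. DTI: 8,270 ÷ 21,000 = 39.4%, within the 41% cap
LTV: 586,100 ÷ 675,000 = 86.8%, within 97% cap
Score 797 is in the 760+ band; LTV 86.8% is in the 86.01–97% band → 8.4%.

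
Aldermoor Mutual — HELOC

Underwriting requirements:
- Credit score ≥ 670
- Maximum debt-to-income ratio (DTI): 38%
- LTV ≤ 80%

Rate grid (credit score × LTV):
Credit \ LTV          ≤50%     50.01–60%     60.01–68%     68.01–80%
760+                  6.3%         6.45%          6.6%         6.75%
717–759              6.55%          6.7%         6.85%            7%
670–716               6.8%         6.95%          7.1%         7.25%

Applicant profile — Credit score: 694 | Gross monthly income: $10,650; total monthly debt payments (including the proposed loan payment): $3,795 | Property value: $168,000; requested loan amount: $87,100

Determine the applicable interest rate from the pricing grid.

Credit score 694 ≥ 670; Debt-to-income = 3,795/10,650 = 35.6% — meets 38% limit
LTV = 87,100/168,000 = 51.8% ≤ 80%
Credit 694 → row 670–716; LTV 51.8% → column 50.01–60%. Grid cell → 6.95%.

6.95%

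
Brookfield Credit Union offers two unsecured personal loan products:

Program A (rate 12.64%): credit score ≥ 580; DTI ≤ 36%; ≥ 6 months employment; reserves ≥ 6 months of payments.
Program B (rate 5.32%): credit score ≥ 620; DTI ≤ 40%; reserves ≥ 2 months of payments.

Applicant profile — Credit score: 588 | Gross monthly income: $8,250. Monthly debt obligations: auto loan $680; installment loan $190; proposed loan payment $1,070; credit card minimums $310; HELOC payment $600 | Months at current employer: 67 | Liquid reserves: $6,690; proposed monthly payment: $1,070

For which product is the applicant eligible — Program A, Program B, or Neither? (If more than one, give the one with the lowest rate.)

Total debts = (680 + 190 + 1,070 + 310 + 600) = 2,850; DTI = 2,850/8,250 = 34.5%.
Reserves = 6,690/1,070 = 6.3 months.
Program A: score 588 ≥ 580; DTI 34.5% ≤ 36%; employment 67 ≥ 6 mo; reserves 6.3 ≥ 6 mo → qualifies.
Program B: score 588 < 620; DTI 34.5% ≤ 40%; reserves 6.3 ≥ 2 mo → does not qualify.

Program A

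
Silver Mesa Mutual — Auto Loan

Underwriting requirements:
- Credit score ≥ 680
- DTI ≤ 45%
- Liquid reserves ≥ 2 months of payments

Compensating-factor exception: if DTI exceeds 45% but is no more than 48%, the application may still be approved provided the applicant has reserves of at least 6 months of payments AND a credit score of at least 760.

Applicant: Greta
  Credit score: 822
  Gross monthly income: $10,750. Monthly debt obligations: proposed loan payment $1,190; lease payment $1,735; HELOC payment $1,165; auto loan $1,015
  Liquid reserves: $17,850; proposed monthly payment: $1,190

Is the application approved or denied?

Credit score 822 ≥ 680 (meets base)
Total debts = (1,190 + 1,735 + 1,165 + 1,015) = 5,105. DTI: 5,105 ÷ 10,750 = 47.5%, over the 45% base limit.
Liquid reserves cover 17,850/1,190 = 15.0 months — ≥ 2 required
DTI 47.5% is within the 45%–48% exception band; checking compensating factors.
Reserves 15.0 ≥ 6 months; credit score 822 ≥ 760.
Both compensating conditions met → exception applies.

Approved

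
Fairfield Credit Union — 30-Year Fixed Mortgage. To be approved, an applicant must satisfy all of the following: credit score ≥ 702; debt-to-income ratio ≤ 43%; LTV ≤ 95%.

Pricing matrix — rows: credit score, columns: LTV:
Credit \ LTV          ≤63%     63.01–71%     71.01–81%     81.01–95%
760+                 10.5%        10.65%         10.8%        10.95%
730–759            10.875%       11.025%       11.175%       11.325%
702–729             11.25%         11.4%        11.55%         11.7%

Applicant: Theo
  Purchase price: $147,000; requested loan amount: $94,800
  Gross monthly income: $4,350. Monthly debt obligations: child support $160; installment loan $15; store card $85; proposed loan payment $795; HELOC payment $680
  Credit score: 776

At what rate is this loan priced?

Credit score 776 ≥ 702; Total monthly debts = (160 + 15 + 85 + 795 + 680) = 1,735. DTI: 1,735 ÷ 4,350 = 39.9%, within the 43% cap
LTV = 94,800/147,000 = 64.5% ≤ 95%
Score 776 is in the 760+ band; LTV 64.5% is in the 63.01–71% band → 10.65%.

10.65%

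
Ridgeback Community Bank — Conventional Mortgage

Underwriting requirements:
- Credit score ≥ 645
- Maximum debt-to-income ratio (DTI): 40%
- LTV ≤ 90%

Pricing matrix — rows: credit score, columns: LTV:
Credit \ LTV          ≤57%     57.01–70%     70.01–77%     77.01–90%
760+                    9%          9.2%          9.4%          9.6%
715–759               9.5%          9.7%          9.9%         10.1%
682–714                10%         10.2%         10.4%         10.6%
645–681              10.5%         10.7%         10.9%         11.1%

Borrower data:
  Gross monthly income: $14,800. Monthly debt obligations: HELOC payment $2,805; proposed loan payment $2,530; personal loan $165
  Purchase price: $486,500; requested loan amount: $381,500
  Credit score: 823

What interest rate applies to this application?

9.6%

Credit score 823 ≥ 645; Total monthly debts = (2,805 + 2,530 + 165) = 5,500. DTI = 5,500/14,800 = 37.2% ≤ 40%
LTV: 381,500 ÷ 486,500 = 78.4%, within 90% cap
Credit 823 → row 760+; LTV 78.4% → column 77.01–90%. Grid cell → 9.6%.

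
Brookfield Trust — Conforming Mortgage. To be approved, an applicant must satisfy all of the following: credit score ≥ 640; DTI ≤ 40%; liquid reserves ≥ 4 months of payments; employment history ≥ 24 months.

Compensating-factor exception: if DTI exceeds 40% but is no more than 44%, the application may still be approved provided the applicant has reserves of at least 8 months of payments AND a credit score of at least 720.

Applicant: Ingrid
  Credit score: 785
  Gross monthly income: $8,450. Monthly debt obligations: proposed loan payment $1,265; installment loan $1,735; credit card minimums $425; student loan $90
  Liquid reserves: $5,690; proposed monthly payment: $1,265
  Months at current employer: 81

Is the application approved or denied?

Credit score 785 ≥ 640 (meets base)
Total debts = (1,265 + 1,735 + 425 + 90) = 3,515. DTI: 3,515 ÷ 8,450 = 41.6%, over the 40% base limit.
Liquid reserves cover 5,690/1,265 = 4.5 months — ≥ 4 required
Employment 81 ≥ 24 months
41.6% falls in the override range (40%–44%), so the compensating-factor test applies.
Override check — reserves: 4.5 mo (short of 8); score: 785 (ok).
Compensating-factor requirement not fully met.

Denied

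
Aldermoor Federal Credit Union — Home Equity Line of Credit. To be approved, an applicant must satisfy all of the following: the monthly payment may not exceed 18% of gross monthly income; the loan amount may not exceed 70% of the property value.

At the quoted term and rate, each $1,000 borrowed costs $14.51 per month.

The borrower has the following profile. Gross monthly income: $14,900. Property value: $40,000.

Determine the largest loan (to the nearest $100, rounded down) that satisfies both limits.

$28,000

Payment cap: 18% × $14,900 = $2,682/month.
At $14.51 per $1,000, that supports 2,682/14.51 × 1,000 ≈ $184,838 → $184,800.
LTV cap: 70% × $40,000 = $28,000 → $28,000.
Binding constraint: loan-to-value.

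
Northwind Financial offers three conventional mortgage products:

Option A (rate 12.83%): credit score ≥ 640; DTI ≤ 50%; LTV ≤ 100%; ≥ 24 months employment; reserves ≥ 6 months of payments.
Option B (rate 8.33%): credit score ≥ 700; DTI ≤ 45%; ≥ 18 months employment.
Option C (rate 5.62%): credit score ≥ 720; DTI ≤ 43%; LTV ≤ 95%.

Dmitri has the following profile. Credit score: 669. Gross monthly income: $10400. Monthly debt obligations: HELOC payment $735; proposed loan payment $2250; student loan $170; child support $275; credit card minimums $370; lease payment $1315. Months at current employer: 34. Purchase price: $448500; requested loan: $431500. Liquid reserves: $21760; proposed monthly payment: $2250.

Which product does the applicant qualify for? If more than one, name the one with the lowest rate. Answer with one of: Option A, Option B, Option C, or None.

Total debts = (735 + 2,250 + 170 + 275 + 370 + 1,315) = 5,115; DTI = 5,115/10,400 = 49.2%.
LTV = 431,500/448,500 = 96.2%.
Reserves = 21,760/2,250 = 9.7 months.
Option A: score 669 ≥ 640; DTI 49.2% ≤ 50%; LTV 96.2% ≤ 100%; employment 34 ≥ 24 mo; reserves 9.7 ≥ 6 mo → qualifies.
Option B: score 669 < 700; DTI 49.2% > 45%; employment 34 ≥ 18 mo → does not qualify.
Option C: score 669 < 720; DTI 49.2% > 43%; LTV 96.2% > 95% → does not qualify.

Option A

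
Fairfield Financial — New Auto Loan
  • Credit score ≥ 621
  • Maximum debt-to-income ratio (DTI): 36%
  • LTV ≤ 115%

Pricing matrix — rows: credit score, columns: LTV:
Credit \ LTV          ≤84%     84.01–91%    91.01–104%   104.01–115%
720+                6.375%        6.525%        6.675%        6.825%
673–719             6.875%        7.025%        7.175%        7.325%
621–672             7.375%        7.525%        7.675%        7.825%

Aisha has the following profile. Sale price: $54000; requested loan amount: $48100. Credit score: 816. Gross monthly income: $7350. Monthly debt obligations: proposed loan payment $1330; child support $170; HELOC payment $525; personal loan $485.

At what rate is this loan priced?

Credit score 816 ≥ 621; Total monthly debts = (1,330 + 170 + 525 + 485) = 2,510. DTI = 2,510/7,350 = 34.1% ≤ 36%
LTV: 48,100 ÷ 54,000 = 89.1%, within 115% cap
Row: 816 falls in 720+. Column: 89.1% falls in 84.01–91%. Rate = 6.525%.

6.525%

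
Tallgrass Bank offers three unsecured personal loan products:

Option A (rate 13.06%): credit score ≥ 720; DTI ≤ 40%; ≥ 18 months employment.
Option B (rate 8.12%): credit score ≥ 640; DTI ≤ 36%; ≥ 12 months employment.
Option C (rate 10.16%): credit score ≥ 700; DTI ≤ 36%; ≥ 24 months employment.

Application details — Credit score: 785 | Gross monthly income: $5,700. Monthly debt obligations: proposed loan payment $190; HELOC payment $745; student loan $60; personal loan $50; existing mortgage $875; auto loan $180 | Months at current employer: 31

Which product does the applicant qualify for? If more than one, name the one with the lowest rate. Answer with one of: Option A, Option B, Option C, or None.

Option A

Total debts = (190 + 745 + 60 + 50 + 875 + 180) = 2,100; DTI = 2,100/5,700 = 36.8%.
Option A: score 785 ≥ 720; DTI 36.8% ≤ 40%; employment 31 ≥ 18 mo → qualifies.
Option B: score 785 ≥ 640; DTI 36.8% > 36%; employment 31 ≥ 12 mo → does not qualify.
Option C: score 785 ≥ 700; DTI 36.8% > 36%; employment 31 ≥ 24 mo → does not qualify.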